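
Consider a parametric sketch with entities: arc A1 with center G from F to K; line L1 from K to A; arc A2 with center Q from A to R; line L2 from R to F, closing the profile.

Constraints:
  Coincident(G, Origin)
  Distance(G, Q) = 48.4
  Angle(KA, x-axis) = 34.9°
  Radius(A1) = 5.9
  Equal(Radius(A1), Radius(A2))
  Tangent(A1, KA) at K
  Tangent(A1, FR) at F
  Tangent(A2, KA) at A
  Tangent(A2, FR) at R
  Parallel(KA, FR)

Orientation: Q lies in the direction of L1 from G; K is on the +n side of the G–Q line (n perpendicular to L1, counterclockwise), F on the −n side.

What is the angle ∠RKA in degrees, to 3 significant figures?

13.7°

Tangency of A1 to both parallel lines with radius 5.9 puts K and F at G ± 5.9·n: K = (-3.38, 4.84), F = (3.38, -4.84). Equal radii place A and R the same way about Q: A = Q + 5.9·n = (36.3, 32.5), R = Q − 5.9·n = (43.1, 22.9). Then cos ∠RKA = KR·KA / (|KR||KA|), giving 13.7°.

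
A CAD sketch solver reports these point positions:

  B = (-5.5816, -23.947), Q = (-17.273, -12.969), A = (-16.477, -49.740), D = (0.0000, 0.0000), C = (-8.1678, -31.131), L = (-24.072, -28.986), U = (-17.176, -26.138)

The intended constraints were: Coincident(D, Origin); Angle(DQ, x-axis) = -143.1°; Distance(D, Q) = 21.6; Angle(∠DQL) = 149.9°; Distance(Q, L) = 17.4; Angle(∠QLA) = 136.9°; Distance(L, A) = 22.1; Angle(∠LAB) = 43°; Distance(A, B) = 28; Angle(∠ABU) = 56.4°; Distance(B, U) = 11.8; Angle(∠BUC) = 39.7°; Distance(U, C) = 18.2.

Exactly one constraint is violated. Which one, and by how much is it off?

Distance(U, C) = 18.2 — off by 7.90.

D = (0.00, 0.00) ✓; DQ at -143.1° ✓; |DQ| = 21.60 ✓; ∠DQL = 149.9° ✓; |QL| = 17.40 ✓; ∠QLA = 136.9° ✓; |LA| = 22.10 ✓; ∠LAB = 43.00° ✓; |AB| = 28.00 ✓; ∠ABU = 56.40° ✓; |BU| = 11.80 ✓; ∠BUC = 39.70° ✓; |UC| = 10.30 ✗.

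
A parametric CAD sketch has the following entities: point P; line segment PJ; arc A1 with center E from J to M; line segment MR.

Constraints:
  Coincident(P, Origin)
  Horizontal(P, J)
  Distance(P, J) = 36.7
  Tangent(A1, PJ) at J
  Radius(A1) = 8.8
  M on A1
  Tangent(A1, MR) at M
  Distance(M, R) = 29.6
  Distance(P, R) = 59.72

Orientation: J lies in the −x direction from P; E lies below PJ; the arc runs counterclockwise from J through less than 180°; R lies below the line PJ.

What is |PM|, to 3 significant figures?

46.3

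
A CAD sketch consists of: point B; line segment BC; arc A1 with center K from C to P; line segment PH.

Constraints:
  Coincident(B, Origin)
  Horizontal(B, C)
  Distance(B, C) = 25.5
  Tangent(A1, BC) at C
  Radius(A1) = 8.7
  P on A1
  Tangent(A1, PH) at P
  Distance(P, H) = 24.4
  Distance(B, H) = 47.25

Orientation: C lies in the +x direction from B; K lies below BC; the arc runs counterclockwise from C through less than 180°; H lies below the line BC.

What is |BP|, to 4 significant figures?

23.28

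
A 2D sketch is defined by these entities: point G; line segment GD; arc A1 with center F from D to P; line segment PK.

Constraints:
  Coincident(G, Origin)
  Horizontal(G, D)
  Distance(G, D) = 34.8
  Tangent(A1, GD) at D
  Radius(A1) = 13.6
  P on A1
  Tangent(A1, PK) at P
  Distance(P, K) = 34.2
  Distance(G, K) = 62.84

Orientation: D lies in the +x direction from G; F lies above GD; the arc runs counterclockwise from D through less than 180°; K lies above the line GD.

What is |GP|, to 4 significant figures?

50.94

Checks: |FP| = 13.60 ✓; ∠(FP, PK) = 90.00° ✓; |PK| = 34.20 ✓; |GK| = 62.84 ✓.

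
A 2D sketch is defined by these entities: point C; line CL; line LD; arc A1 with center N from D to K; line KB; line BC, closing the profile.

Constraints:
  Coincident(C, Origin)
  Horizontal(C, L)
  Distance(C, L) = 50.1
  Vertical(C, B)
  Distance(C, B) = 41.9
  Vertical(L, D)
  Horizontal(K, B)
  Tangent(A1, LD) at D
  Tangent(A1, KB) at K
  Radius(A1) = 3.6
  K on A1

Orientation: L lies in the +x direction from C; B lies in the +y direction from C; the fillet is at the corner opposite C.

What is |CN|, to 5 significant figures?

60.242

CB is vertical with |CB| = 41.9 and B on the +y side, so B = (0.0000, 41.900). The virtual corner opposite C is at (50.100, 41.900). Tangency of A1 to LD means the radius ND is perpendicular to LD and tangency of A1 to KB means the radius NK is perpendicular to KB, with radius 3.6, so the center N sits 3.6 in from both sides at N = (46.500, 38.300). Then |CN| = |N − C| = 60.242.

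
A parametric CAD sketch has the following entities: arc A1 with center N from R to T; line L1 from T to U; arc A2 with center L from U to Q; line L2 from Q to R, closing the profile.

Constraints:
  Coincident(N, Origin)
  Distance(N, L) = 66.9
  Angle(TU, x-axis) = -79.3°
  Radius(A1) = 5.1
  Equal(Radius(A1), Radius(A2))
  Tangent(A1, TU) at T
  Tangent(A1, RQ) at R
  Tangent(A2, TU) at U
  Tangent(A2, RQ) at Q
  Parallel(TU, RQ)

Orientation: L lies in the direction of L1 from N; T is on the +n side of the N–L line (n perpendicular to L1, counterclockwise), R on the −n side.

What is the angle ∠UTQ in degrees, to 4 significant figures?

8.669°

The slot axis is L1's direction at -79.3°, so u = (cos -79.3°, sin -79.3°) = (0.1857, -0.9826) and n = (−sin -79.3°, cos -79.3°) = (0.9826, 0.1857). N is at the origin and L lies 66.9 along u from N, so L = 66.9·u = (12.42, -65.74). Tangency of A1 to both parallel lines with radius 5.1 puts T and R at N ± 5.1·n: T = (5.011, 0.9469), R = (-5.011, -0.9469). Equal radii place U and Q the same way about L: U = L + 5.1·n = (17.43, -64.79), Q = L − 5.1·n = (7.410, -66.68). Then cos ∠UTQ = TU·TQ / (|TU||TQ|), giving 8.669°.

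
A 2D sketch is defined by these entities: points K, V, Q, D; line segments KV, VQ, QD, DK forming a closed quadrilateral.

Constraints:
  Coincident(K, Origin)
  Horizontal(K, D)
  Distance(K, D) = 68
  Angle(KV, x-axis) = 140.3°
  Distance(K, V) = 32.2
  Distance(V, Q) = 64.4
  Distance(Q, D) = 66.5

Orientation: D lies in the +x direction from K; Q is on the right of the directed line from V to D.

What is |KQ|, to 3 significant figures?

34.9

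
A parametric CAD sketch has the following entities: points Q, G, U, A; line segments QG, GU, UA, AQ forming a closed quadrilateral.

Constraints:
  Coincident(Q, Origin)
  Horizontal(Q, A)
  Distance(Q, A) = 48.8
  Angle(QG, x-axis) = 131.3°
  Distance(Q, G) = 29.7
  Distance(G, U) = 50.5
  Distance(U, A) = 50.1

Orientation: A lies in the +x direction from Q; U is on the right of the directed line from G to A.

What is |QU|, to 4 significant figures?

22.70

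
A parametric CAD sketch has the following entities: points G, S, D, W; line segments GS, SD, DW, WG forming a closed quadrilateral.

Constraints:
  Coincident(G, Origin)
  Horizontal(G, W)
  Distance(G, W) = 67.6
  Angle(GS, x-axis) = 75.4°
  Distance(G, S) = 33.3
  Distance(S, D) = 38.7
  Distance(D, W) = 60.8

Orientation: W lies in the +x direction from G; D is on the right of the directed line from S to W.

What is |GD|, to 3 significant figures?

9.63

Checks: |GW| = 67.60 ✓; |GS| = 33.30 ✓; |SD| = 38.70 ✓; |DW| = 60.80 ✓.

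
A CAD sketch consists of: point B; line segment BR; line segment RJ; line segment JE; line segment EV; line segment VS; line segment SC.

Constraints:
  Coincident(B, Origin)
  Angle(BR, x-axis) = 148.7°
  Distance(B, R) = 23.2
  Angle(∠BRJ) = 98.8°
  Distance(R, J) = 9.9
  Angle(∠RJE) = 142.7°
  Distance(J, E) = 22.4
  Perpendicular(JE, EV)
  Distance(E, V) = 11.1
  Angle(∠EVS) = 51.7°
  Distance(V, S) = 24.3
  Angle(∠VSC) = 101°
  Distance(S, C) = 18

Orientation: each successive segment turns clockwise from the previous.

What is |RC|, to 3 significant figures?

32.4

∠EVS = 51.7° gives VS at 172° from the x-axis; with |VS| = 24.3, S = (-15.1, 26.3). ∠VSC = 101.0° gives SC at 92.9° from the x-axis; with |SC| = 18.0, C = (-16.1, 44.3). Then |RC| = |C − R| = 32.4.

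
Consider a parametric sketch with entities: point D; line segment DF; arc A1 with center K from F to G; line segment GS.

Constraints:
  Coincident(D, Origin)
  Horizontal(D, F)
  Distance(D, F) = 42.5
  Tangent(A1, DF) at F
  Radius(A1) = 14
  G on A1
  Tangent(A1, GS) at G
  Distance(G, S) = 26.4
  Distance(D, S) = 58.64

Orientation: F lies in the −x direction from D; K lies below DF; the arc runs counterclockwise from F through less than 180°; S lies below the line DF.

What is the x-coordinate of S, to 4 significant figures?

-39.11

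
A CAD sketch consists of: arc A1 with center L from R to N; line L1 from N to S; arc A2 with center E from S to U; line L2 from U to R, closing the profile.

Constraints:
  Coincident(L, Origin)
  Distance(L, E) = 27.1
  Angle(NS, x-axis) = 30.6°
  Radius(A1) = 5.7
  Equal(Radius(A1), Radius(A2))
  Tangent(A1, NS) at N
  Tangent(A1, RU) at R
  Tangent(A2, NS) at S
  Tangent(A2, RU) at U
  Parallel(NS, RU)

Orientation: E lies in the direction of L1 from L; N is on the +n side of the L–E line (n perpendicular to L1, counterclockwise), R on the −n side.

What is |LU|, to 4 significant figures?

27.69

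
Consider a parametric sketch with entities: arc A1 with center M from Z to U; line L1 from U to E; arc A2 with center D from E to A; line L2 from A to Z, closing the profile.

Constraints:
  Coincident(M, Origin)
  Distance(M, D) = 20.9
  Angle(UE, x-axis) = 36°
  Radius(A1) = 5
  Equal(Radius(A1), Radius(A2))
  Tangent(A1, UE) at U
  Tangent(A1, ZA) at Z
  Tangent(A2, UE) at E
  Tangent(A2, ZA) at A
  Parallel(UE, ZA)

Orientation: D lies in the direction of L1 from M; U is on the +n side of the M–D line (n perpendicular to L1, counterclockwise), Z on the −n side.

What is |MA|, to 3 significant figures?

21.5

Tangency of A1 to both parallel lines with radius 5.0 puts U and Z at M ± 5.0·n: U = (-2.94, 4.05), Z = (2.94, -4.05). Equal radii place E and A the same way about D: E = D + 5.0·n = (14.0, 16.3), A = D − 5.0·n = (19.8, 8.24). Then |MA| = |A − M| = 21.5.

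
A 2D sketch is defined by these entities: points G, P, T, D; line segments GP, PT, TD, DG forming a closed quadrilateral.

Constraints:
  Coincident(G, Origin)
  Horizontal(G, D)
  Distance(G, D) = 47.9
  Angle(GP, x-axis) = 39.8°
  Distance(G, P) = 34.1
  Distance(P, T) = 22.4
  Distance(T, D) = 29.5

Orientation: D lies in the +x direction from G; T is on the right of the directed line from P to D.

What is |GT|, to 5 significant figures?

18.430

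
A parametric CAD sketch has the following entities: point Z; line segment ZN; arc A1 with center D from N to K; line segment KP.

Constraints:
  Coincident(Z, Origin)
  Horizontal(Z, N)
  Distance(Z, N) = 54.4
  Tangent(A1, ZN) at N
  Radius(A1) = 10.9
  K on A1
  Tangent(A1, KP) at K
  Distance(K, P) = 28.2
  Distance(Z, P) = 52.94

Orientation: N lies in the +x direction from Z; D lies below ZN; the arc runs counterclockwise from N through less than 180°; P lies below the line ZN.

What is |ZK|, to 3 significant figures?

44.6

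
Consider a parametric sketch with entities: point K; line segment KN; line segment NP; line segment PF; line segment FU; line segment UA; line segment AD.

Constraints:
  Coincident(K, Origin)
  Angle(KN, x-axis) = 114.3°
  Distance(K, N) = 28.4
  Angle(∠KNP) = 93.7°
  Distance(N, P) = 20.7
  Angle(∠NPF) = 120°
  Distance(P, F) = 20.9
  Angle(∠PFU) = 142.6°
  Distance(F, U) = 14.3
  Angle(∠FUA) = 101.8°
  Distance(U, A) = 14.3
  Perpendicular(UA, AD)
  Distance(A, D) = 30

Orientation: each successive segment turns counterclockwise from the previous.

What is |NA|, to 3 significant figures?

36.6

∠PFU = 142.6° gives FU at -62.0° from the x-axis; with |FU| = 14.3, U = (-27.8, -14.6). ∠FUA = 101.8° gives UA at 16.2° from the x-axis; with |UA| = 14.3, A = (-14.0, -10.7). Then |NA| = |A − N| = 36.6.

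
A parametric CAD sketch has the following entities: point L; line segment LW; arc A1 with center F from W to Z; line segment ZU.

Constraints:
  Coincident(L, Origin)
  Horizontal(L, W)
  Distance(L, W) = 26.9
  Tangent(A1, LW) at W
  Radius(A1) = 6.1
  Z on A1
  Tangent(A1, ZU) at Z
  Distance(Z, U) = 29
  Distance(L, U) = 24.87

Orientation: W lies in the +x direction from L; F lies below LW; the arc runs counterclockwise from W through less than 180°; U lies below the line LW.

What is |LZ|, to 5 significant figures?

22.305

Checks: |FZ| = 6.100 ✓; ∠(FZ, ZU) = 90.00° ✓; |ZU| = 29.00 ✓; |LU| = 24.87 ✓.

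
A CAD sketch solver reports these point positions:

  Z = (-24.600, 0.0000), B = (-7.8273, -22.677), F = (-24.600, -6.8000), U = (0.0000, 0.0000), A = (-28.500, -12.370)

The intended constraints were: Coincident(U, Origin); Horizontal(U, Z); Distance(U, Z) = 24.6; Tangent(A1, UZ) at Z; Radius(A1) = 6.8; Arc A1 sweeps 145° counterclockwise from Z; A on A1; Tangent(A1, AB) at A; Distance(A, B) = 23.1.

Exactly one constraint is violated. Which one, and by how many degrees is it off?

Tangent(A1, AB) at A — off by 8.50°.

U = (0.00, 0.00) ✓; U.y = 0.00, Z.y = 0.00 ✓; |UZ| = 24.60 ✓; ∠(FZ, ZU) = 90.00° ✓; |FZ| = 6.800 ✓; bearing(F→A) − bearing(F→Z) = 145.0° ✓; |FA| = 6.800 ✓; ∠(FA, AB) = 81.50° ✗; |AB| = 23.10 ✓.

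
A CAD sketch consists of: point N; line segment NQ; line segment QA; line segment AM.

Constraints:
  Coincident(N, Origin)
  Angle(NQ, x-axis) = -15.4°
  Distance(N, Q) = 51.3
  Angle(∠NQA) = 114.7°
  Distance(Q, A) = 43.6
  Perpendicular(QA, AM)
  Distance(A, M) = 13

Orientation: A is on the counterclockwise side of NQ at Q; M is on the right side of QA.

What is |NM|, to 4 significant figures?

88.22

N is at the origin; NQ runs at -15.4° with length 51.3, so Q = 51.3·(cos -15.4°, sin -15.4°) = (49.46, -13.62). ∠NQA = 114.7°, so QA runs at -15.4° + (180° − 114.7°) = 49.90° from the x-axis; with |QA| = 43.6, A = Q + 43.6·(cos 49.90°, sin 49.90°) = (77.54, 19.73). The perpendicularity gives AM at right angles to QA; with |AM| = 13.0 on the right of QA, M = A + 13.0·(0.7649, -0.6441) = (87.49, 11.35). Then |NM| = |M − N| = 88.22.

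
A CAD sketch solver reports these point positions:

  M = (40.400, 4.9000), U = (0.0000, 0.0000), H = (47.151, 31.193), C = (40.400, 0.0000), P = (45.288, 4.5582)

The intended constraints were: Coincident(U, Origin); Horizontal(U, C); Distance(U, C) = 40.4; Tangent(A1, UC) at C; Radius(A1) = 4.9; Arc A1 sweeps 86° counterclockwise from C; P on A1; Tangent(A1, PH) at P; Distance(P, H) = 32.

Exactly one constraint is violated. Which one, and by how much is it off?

Distance(P, H) = 32 — off by 5.30.

U = (0.00, 0.00) ✓; U.y = 0.00, C.y = 0.00 ✓; |UC| = 40.40 ✓; ∠(MC, CU) = 90.00° ✓; |MC| = 4.900 ✓; bearing(M→P) − bearing(M→C) = 86.00° ✓; |MP| = 4.900 ✓; ∠(MP, PH) = 90.00° ✓; |PH| = 26.70 ✗.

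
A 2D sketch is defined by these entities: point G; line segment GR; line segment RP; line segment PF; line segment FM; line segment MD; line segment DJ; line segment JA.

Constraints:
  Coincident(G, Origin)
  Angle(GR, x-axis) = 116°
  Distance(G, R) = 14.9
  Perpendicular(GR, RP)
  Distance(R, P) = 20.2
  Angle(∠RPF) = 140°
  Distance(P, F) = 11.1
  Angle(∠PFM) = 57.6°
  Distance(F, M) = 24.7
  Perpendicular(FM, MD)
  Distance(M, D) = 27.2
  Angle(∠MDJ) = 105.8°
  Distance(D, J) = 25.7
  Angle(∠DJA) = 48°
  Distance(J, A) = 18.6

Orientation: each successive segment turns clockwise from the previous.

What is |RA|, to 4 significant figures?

17.14

∠MDJ = 105.8° gives DJ at 59.40° from the x-axis; with |DJ| = 25.7, J = (-1.168, 44.35). ∠DJA = 48.0° gives JA at -72.60° from the x-axis; with |JA| = 18.6, A = (4.394, 26.60). Then |RA| = |A − R| = 17.14.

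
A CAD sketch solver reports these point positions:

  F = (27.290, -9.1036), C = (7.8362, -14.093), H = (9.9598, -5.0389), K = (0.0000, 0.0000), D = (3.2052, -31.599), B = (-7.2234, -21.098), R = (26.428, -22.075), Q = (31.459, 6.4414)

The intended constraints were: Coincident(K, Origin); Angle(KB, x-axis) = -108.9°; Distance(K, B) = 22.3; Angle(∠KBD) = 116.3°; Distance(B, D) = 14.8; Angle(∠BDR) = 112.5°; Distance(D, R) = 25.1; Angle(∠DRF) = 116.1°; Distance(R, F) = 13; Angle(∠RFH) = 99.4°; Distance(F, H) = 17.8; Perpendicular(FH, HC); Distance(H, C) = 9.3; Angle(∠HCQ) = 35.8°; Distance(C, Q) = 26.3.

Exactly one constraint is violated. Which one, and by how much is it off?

Distance(C, Q) = 26.3 — off by 5.00.

K = (0.00, 0.00) ✓; KB at -108.9° ✓; |KB| = 22.30 ✓; ∠KBD = 116.3° ✓; |BD| = 14.80 ✓; ∠BDR = 112.5° ✓; |DR| = 25.10 ✓; ∠DRF = 116.1° ✓; |RF| = 13.00 ✓; ∠RFH = 99.40° ✓; |FH| = 17.80 ✓; ∠(FH, HC) = 90.00° ✓; |HC| = 9.300 ✓; ∠HCQ = 35.80° ✓; |CQ| = 31.30 ✗.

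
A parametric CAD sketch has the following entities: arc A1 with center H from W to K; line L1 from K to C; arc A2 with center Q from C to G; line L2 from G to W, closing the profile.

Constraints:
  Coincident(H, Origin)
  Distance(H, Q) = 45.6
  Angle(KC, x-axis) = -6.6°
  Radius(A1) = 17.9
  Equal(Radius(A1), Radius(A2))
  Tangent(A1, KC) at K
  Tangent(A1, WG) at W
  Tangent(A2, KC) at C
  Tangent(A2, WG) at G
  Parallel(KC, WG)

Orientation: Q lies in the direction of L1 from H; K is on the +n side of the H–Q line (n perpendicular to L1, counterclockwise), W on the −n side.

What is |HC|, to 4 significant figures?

48.99

The slot axis is L1's direction at -6.6°, so u = (cos -6.6°, sin -6.6°) = (0.9934, -0.1149) and n = (−sin -6.6°, cos -6.6°) = (0.1149, 0.9934). H is at the origin and Q lies 45.6 along u from H, so Q = 45.6·u = (45.30, -5.241). Tangency of A1 to both parallel lines with radius 17.9 puts K and W at H ± 17.9·n: K = (2.057, 17.78), W = (-2.057, -17.78). Equal radii place C and G the same way about Q: C = Q + 17.9·n = (47.36, 12.54), G = Q − 17.9·n = (43.24, -23.02). Then |HC| = |C − H| = 48.99.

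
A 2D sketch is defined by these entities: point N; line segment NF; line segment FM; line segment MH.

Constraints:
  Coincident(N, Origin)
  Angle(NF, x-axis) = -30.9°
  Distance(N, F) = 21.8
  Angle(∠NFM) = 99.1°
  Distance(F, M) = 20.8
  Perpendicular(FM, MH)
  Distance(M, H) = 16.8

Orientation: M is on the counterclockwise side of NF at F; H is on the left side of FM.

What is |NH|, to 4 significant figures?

24.70

∠NFM = 99.1°, so FM runs at -30.9° + (180° − 99.1°) = 50.00° from the x-axis; with |FM| = 20.8, M = F + 20.8·(cos 50.00°, sin 50.00°) = (32.08, 4.739). The perpendicularity gives MH at right angles to FM; with |MH| = 16.8 on the left of FM, H = M + 16.8·(-0.7660, 0.6428) = (19.21, 15.54). Then |NH| = |H − N| = 24.70.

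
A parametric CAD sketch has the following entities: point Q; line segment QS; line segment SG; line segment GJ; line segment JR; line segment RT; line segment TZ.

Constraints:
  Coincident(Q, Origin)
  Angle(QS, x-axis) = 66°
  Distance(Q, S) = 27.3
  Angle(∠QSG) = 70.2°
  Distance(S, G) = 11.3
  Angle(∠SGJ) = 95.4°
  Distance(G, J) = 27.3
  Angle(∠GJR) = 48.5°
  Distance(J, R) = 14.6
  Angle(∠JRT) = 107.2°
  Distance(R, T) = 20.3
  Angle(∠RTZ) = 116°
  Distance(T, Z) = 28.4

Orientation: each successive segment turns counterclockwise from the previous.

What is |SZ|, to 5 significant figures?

37.062

Q is at the origin; QS runs at 66.0° with length 27.3, so S = (11.104, 24.940). ∠QSG = 70.2° gives SG at 175.80° from the x-axis; with |SG| = 11.3, G = (-0.16574, 25.767). ∠SGJ = 95.4° gives GJ at -99.600° from the x-axis; with |GJ| = 27.3, J = (-4.7185, -1.1503). ∠GJR = 48.5° gives JR at 31.900° from the x-axis; with |JR| = 14.6, R = (7.6765, 6.5649). ∠JRT = 107.2° gives RT at 104.70° from the x-axis; with |RT| = 20.3, T = (2.5252, 26.200). ∠RTZ = 116.0° gives TZ at 168.70° from the x-axis; with |TZ| = 28.4, Z = (-25.324, 31.765). Then |SZ| = |Z − S| = 37.062.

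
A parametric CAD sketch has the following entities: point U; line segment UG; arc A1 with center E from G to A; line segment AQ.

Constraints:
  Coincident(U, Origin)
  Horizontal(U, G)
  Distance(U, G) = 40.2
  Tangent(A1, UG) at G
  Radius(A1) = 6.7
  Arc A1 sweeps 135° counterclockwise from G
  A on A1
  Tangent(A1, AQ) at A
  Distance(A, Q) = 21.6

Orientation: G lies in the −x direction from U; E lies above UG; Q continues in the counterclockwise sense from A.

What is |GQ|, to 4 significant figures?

28.71

U is at the origin; U and G share the same y with |UG| = 40.2 and G on the −x side, so G = (-40.20, 0.000). The tangent condition forces EG to be normal to UG, so E = G + (0, 6.7) = (-40.20, 6.700). On A1, G sits at bearing -90° from E; a 135° counterclockwise sweep puts A at bearing 45°, so A = E + 6.7·(cos 45°, sin 45°) = (-35.46, 11.44). Since A1 is tangent to AQ there, EA ⟂ AQ, so AQ runs along (−sin 45°, cos 45°); with |AQ| = 21.6, Q = (-50.74, 26.71). Then |GQ| = |Q − G| = 28.71.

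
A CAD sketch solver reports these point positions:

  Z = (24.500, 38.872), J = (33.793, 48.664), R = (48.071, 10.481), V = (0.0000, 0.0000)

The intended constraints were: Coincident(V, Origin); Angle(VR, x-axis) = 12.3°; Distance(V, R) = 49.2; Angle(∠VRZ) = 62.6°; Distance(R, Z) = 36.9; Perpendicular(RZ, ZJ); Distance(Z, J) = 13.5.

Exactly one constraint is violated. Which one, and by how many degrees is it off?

Perpendicular(RZ, ZJ) — off by 6.80°.

V = (0.00, 0.00) ✓; VR at 12.30° ✓; |VR| = 49.20 ✓; ∠VRZ = 62.60° ✓; |RZ| = 36.90 ✓; ∠(RZ, ZJ) = 83.20° ✗; |ZJ| = 13.50 ✓.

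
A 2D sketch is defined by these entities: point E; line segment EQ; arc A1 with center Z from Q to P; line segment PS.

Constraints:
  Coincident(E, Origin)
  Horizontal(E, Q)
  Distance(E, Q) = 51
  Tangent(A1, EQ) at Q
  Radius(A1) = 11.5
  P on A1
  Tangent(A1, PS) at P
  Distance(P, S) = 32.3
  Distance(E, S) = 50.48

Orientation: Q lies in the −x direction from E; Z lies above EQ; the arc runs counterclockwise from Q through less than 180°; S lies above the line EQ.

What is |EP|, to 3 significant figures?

40.8

E is at the origin; EQ is horizontal with |EQ| = 51.0 and Q on the −x side, so Q = (-51.0, 0.00). A1 meets EQ tangentially, so ZQ is at right angles to EQ, so Z = Q + (0, 11.5) = (-51.0, 11.5). Since ZP ⟂ PS (tangency), |ZS| = √(11.5² + 32.3²) = 34.3 regardless of where P sits on A1. So S lies on both circle(E, 50.48) and circle(Z, 34.3); the above-EQ intersection is S = (-31.3, 39.6). P is the foot of the tangent from S: P = (-39.9, 8.44).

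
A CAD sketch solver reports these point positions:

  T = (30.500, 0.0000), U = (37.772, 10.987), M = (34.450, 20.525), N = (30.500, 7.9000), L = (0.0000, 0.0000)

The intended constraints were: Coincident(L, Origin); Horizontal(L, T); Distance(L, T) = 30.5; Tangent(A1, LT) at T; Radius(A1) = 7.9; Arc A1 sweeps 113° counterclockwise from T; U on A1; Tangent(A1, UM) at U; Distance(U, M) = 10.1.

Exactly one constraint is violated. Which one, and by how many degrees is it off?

Tangent(A1, UM) at U — off by 3.80°.

L = (0.00, 0.00) ✓; L.y = 0.00, T.y = 0.00 ✓; |LT| = 30.50 ✓; ∠(NT, TL) = 90.00° ✓; |NT| = 7.900 ✓; bearing(N→U) − bearing(N→T) = 113.0° ✓; |NU| = 7.900 ✓; ∠(NU, UM) = 93.80° ✗; |UM| = 10.10 ✓.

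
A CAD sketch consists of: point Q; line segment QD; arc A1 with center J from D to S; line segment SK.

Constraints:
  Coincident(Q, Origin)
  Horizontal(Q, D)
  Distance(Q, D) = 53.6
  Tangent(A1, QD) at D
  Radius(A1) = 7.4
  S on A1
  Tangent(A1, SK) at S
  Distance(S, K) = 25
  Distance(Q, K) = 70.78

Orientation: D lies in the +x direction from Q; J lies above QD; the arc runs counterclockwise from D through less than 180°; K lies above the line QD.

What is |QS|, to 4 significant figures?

61.33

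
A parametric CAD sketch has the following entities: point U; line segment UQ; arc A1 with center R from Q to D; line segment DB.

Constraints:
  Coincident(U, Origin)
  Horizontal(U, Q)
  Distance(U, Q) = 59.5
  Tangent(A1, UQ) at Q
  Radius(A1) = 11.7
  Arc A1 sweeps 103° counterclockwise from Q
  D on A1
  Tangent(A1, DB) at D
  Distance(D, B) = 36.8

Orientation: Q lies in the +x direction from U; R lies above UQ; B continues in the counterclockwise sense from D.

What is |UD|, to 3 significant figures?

72.3

U is at the origin; U and Q share the same y with |UQ| = 59.5 and Q on the +x side, so Q = (59.5, 0.00). A1 meets UQ tangentially, so RQ is at right angles to UQ, so R = Q + (0, 11.7) = (59.5, 11.7). On A1, Q sits at bearing -90° from R; a 103° counterclockwise sweep puts D at bearing 13°, so D = R + 11.7·(cos 13°, sin 13°) = (70.9, 14.3). Then |UD| = |D − U| = 72.3.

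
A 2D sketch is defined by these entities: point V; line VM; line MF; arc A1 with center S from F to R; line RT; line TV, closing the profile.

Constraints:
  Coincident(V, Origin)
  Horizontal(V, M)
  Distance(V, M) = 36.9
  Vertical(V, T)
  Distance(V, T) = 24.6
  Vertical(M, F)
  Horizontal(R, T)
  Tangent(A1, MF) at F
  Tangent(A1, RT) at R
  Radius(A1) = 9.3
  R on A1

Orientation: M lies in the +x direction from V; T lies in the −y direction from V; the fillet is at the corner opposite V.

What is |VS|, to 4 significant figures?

31.56

V is at the origin; V and M share the same y with |VM| = 36.9 and M on the +x side, so M = (36.90, 0.000). VT is vertical with |VT| = 24.6 and T on the −y side, so T = (0.000, -24.60). The virtual corner opposite V is at (36.90, -24.60). Tangency of A1 to MF means the radius SF is perpendicular to MF and A1 meets RT tangentially, so SR is at right angles to RT, with radius 9.3, so the center S sits 9.3 in from both sides at S = (27.60, -15.30). Then |VS| = |S − V| = 31.56.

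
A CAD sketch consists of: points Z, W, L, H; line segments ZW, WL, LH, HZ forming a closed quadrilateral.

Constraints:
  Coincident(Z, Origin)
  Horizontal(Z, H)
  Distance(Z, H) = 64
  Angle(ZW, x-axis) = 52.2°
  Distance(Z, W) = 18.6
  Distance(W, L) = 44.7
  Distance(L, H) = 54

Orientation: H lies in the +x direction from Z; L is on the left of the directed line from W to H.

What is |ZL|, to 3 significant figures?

63.3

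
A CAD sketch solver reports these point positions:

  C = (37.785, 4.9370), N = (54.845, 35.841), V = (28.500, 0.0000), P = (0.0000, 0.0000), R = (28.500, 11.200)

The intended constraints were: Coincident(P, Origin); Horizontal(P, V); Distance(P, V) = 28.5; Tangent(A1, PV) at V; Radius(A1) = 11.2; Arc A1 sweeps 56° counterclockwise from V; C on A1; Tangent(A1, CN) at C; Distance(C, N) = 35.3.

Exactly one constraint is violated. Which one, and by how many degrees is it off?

Tangent(A1, CN) at C — off by 5.10°.

P = (0.00, 0.00) ✓; P.y = 0.00, V.y = 0.00 ✓; |PV| = 28.50 ✓; ∠(RV, VP) = 90.00° ✓; |RV| = 11.20 ✓; bearing(R→C) − bearing(R→V) = 56.00° ✓; |RC| = 11.20 ✓; ∠(RC, CN) = 84.90° ✗; |CN| = 35.30 ✓.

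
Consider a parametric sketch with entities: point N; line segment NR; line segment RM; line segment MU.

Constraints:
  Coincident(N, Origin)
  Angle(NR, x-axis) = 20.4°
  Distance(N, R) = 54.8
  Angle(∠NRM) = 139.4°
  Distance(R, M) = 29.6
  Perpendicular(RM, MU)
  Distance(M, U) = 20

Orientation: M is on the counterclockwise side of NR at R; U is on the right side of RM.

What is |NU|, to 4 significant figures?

90.38

∠NRM = 139.4°, so RM runs at 20.4° + (180° − 139.4°) = 61.00° from the x-axis; with |RM| = 29.6, M = R + 29.6·(cos 61.00°, sin 61.00°) = (65.71, 44.99). The perpendicularity gives MU at right angles to RM; with |MU| = 20.0 on the right of RM, U = M + 20.0·(0.8746, -0.4848) = (83.21, 35.29). Then |NU| = |U − N| = 90.38.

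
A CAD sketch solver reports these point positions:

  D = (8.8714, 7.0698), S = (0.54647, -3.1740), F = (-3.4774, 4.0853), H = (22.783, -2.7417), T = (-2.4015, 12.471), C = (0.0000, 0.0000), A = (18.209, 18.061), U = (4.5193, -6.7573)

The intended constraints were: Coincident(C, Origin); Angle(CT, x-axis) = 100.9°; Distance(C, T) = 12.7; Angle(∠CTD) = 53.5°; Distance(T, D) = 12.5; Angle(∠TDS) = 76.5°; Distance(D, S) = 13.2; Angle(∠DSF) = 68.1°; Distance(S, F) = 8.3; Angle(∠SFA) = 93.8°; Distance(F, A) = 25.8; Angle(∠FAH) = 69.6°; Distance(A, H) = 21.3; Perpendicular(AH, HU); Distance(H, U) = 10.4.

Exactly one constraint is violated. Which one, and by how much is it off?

Distance(H, U) = 10.4 — off by 8.30.

C = (0.00, 0.00) ✓; CT at 100.9° ✓; |CT| = 12.70 ✓; ∠CTD = 53.50° ✓; |TD| = 12.50 ✓; ∠TDS = 76.50° ✓; |DS| = 13.20 ✓; ∠DSF = 68.10° ✓; |SF| = 8.300 ✓; ∠SFA = 93.80° ✓; |FA| = 25.80 ✓; ∠FAH = 69.60° ✓; |AH| = 21.30 ✓; ∠(AH, HU) = 90.00° ✓; |HU| = 18.70 ✗.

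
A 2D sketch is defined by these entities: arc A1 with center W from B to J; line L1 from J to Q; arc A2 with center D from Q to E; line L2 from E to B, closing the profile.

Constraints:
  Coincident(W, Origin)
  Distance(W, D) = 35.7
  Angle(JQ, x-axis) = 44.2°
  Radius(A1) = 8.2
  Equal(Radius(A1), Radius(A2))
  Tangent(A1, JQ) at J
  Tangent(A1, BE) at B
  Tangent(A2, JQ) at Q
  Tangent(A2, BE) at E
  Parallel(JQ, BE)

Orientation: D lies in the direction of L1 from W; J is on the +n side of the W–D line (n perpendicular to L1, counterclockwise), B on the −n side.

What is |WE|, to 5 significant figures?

36.630

Tangency of A1 to both parallel lines with radius 8.2 puts J and B at W ± 8.2·n: J = (-5.7168, 5.8787), B = (5.7168, -5.8787). Equal radii place Q and E the same way about D: Q = D + 8.2·n = (19.877, 30.767), E = D − 8.2·n = (31.310, 19.010). Then |WE| = |E − W| = 36.630.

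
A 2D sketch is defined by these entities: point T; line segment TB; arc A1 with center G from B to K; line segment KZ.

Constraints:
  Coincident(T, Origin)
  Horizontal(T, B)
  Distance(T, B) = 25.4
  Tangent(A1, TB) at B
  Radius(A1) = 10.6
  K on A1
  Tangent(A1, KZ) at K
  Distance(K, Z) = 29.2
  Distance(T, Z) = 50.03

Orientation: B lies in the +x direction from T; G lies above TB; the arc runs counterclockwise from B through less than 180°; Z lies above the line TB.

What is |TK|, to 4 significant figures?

38.06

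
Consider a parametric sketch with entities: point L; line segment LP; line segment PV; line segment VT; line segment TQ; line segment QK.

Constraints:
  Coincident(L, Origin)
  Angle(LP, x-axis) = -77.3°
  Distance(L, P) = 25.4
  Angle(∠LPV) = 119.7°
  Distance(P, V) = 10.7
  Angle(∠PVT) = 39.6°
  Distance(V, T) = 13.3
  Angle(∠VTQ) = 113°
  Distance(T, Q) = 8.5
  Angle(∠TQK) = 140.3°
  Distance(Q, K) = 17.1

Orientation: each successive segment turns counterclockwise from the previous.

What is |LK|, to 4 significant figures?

33.27

∠VTQ = 113.0° gives TQ at -169.6° from the x-axis; with |TQ| = 8.5, Q = (0.1348, -18.34). ∠TQK = 140.3° gives QK at -129.9° from the x-axis; with |QK| = 17.1, K = (-10.83, -31.46). Then |LK| = |K − L| = 33.27.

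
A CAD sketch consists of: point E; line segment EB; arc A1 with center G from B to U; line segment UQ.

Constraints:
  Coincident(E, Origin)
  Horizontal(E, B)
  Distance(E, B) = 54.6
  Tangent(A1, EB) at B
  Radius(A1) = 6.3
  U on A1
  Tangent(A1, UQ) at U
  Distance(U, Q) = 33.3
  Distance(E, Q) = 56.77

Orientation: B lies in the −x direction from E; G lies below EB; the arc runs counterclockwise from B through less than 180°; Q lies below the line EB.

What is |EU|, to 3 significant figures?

60.7

Checks: |GU| = 6.300 ✓; ∠(GU, UQ) = 90.00° ✓; |UQ| = 33.30 ✓; |EQ| = 56.77 ✓.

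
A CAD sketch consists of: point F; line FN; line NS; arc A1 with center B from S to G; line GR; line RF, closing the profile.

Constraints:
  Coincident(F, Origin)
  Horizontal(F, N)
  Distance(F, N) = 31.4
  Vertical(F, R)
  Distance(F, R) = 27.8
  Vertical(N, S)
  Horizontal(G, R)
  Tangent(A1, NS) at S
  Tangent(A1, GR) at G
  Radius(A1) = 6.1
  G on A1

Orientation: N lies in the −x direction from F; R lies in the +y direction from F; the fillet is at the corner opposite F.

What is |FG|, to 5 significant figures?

37.589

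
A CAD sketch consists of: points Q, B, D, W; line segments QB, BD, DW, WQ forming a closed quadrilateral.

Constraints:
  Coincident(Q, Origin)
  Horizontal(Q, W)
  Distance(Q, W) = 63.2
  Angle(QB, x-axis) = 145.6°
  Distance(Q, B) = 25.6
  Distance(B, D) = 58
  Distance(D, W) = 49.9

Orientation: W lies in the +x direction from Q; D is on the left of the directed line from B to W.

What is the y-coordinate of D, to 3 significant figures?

38.6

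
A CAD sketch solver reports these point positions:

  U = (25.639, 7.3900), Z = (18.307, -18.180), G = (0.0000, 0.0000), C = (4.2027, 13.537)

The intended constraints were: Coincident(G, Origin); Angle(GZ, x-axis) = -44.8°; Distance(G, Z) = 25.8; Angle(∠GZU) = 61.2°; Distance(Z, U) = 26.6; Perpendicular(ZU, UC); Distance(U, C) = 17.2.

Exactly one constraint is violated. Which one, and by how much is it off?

Distance(U, C) = 17.2 — off by 5.10.

G = (0.00, 0.00) ✓; GZ at -44.80° ✓; |GZ| = 25.80 ✓; ∠GZU = 61.20° ✓; |ZU| = 26.60 ✓; ∠(ZU, UC) = 90.00° ✓; |UC| = 22.30 ✗.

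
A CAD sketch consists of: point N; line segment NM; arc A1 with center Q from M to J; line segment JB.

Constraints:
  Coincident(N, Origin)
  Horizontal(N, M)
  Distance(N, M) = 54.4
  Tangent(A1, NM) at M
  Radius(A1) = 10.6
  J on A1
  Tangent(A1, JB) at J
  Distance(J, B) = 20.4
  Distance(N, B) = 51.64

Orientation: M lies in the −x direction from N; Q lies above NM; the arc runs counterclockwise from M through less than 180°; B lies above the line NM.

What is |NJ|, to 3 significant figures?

44.9

N is at the origin; N and M share the same y with |NM| = 54.4 and M on the −x side, so M = (-54.4, 0.00). A1 meets NM tangentially, so QM is at right angles to NM, so Q = M + (0, 10.6) = (-54.4, 10.6). Since QJ ⟂ JB (tangency), |QB| = √(10.6² + 20.4²) = 23.0 regardless of where J sits on A1. So B lies on both circle(N, 51.64) and circle(Q, 23.0); the above-NM intersection is B = (-42.0, 30.0). J is the foot of the tangent from B: J = (-43.8, 9.67).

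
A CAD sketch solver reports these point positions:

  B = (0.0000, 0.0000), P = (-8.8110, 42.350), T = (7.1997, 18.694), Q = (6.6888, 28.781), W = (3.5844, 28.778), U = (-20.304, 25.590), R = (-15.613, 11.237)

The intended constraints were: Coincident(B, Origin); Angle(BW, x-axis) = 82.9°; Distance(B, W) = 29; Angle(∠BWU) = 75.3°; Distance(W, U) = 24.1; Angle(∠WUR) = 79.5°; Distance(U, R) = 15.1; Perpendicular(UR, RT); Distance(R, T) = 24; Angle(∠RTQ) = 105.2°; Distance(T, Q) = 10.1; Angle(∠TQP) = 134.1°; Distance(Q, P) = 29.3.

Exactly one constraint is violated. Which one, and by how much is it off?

Distance(Q, P) = 29.3 — off by 8.70.

B = (0.00, 0.00) ✓; BW at 82.90° ✓; |BW| = 29.00 ✓; ∠BWU = 75.30° ✓; |WU| = 24.10 ✓; ∠WUR = 79.50° ✓; |UR| = 15.10 ✓; ∠(UR, RT) = 90.00° ✓; |RT| = 24.00 ✓; ∠RTQ = 105.2° ✓; |TQ| = 10.10 ✓; ∠TQP = 134.1° ✓; |QP| = 20.60 ✗.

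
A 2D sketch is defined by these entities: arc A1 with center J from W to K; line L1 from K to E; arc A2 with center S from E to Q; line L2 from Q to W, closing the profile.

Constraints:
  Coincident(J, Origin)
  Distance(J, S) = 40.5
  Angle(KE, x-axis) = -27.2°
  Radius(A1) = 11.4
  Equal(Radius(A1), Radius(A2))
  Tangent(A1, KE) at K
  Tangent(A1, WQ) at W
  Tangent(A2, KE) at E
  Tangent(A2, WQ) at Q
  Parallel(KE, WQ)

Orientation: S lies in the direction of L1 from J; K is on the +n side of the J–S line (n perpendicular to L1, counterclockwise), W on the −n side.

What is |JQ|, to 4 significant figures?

42.07

The slot axis is L1's direction at -27.2°, so u = (cos -27.2°, sin -27.2°) = (0.8894, -0.4571) and n = (−sin -27.2°, cos -27.2°) = (0.4571, 0.8894). J is at the origin and S lies 40.5 along u from J, so S = 40.5·u = (36.02, -18.51). Tangency of A1 to both parallel lines with radius 11.4 puts K and W at J ± 11.4·n: K = (5.211, 10.14), W = (-5.211, -10.14). Equal radii place E and Q the same way about S: E = S + 11.4·n = (41.23, -8.373), Q = S − 11.4·n = (30.81, -28.65). Then |JQ| = |Q − J| = 42.07.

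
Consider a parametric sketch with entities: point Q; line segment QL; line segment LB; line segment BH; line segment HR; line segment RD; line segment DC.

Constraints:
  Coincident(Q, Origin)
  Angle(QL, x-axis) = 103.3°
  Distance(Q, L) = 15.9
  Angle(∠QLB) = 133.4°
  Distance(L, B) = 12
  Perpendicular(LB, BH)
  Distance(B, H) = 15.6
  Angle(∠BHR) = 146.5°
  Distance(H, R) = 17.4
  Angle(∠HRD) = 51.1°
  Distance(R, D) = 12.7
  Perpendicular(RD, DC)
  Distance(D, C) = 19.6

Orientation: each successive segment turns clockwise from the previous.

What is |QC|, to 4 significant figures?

28.17

∠HRD = 51.1° gives RD at 164.3° from the x-axis; with |RD| = 12.7, D = (10.60, 4.382). The perpendicularity gives DC at right angles to RD, so DC runs at 74.30°; with |DC| = 19.6, C = (15.90, 23.25). Then |QC| = |C − Q| = 28.17.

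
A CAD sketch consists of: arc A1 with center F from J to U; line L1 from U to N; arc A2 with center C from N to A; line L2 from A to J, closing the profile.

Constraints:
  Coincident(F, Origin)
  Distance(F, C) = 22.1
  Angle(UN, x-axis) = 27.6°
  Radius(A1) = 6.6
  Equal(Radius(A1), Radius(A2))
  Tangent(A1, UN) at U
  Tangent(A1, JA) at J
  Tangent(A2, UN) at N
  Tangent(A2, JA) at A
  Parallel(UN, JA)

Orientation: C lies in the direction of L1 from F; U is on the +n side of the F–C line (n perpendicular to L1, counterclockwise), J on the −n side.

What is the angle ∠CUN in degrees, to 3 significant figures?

16.6°

Tangency of A1 to both parallel lines with radius 6.6 puts U and J at F ± 6.6·n: U = (-3.06, 5.85), J = (3.06, -5.85). Equal radii place N and A the same way about C: N = C + 6.6·n = (16.5, 16.1), A = C − 6.6·n = (22.6, 4.39). Then cos ∠CUN = UC·UN / (|UC||UN|), giving 16.6°.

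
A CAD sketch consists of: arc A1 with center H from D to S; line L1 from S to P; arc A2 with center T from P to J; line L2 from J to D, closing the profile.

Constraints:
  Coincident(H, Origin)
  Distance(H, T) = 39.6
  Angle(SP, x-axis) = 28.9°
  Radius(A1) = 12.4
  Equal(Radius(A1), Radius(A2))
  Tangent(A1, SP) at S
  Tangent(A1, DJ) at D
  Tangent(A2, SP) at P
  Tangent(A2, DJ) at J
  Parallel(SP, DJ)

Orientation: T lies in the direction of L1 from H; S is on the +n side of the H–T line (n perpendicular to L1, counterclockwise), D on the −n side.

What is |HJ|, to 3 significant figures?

41.5

The slot axis is L1's direction at 28.9°, so u = (cos 28.9°, sin 28.9°) = (0.875, 0.483) and n = (−sin 28.9°, cos 28.9°) = (-0.483, 0.875). H is at the origin and T lies 39.6 along u from H, so T = 39.6·u = (34.7, 19.1). Tangency of A1 to both parallel lines with radius 12.4 puts S and D at H ± 12.4·n: S = (-5.99, 10.9), D = (5.99, -10.9). Equal radii place P and J the same way about T: P = T + 12.4·n = (28.7, 30.0), J = T − 12.4·n = (40.7, 8.28). Then |HJ| = |J − H| = 41.5.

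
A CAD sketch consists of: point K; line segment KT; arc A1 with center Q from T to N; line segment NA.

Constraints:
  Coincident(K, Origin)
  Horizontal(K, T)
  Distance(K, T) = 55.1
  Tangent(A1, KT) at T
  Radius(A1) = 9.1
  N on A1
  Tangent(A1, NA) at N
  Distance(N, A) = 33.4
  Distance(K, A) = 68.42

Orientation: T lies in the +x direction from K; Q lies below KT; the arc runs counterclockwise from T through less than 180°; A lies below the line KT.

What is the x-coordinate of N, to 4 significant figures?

46.18

K is at the origin; KT is horizontal with |KT| = 55.1 and T on the +x side, so T = (55.10, 0.000). Tangency of A1 to KT means the radius QT is perpendicular to KT, so Q = T + (0, -9.1) = (55.10, -9.100). Since QN ⟂ NA (tangency), |QA| = √(9.1² + 33.4²) = 34.62 regardless of where N sits on A1. So A lies on both circle(K, 68.42) and circle(Q, 34.62); the below-KT intersection is A = (52.70, -43.63). N is the foot of the tangent from A: N = (46.18, -10.88).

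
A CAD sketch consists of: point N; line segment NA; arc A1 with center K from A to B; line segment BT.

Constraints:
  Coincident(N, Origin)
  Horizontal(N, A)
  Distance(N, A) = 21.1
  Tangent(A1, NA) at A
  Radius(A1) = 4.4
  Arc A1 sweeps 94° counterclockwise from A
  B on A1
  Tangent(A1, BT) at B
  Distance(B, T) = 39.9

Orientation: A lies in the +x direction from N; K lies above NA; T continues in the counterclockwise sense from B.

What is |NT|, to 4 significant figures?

49.97

On A1, A sits at bearing -90° from K; a 94° counterclockwise sweep puts B at bearing 4°, so B = K + 4.4·(cos 4°, sin 4°) = (25.49, 4.707). Tangency of A1 to BT means the radius KB is perpendicular to BT, so BT runs along (−sin 4°, cos 4°); with |BT| = 39.9, T = (22.71, 44.51). Then |NT| = |T − N| = 49.97.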